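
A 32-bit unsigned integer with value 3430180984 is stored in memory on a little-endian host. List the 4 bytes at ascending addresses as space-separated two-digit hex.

78 68 74 CC

3430180984 in hexadecimal, padded to 32 bits, is 0xCC746878.
Split into bytes (most-significant first): CC 74 68 78.
In little-endian order the low byte comes first in memory.
So at ascending addresses the bytes are 78 68 74 CC.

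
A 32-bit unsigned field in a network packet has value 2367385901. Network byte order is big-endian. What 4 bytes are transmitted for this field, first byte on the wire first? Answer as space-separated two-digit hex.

8D 1B 71 2D

2367385901 in hexadecimal, padded to 32 bits, is 0x8D1B712D.
Split into bytes (most-significant first): 8D 1B 71 2D.
Big-endian: lowest address holds the most-significant byte.
So the memory order matches the most-significant-first order: 8D 1B 71 2D.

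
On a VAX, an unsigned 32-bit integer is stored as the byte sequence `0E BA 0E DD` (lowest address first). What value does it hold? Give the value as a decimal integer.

3708729870

Little-endian: lowest address holds the least-significant byte.
Reassemble most-significant byte first: DD 0E BA 0E → 0xDD0EBA0E.
0xDD0EBA0E = 3708729870.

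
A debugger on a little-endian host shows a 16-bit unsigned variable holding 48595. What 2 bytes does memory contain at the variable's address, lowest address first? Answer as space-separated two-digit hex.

D3 BD

48595 in hexadecimal, padded to 16 bits, is 0xBDD3.
Split into bytes (most-significant first): BD D3.
Little-endian: lowest address holds the least-significant byte.
So at ascending addresses the bytes are D3 BD.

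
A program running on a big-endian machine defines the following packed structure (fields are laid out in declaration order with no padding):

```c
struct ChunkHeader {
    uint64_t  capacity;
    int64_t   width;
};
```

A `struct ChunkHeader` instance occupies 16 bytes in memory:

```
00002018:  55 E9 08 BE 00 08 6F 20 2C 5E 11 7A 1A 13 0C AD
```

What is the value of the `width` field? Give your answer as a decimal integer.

`width` follows `capacity` (8 bytes), so it starts at byte offset 8 and occupies 8 bytes.
Bytes at offsets 8..15: 2C 5E 11 7A 1A 13 0C AD.
Big-endian stores the most-significant byte at the lowest address.
The bytes are already most-significant first: 0x2C5E117A1A130CAD.
0x2C5E117A1A130CAD = 3197012001600769197.

3197012001600769197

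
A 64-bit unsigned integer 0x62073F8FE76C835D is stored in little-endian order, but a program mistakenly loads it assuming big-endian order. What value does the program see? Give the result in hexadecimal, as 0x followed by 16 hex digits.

0x5D836CE78F3F0762

Stored little-endian, the bytes at ascending addresses are 5D 83 6C E7 8F 3F 07 62.
Read back as big-endian, the last byte is least significant, giving 0x5D836CE78F3F0762.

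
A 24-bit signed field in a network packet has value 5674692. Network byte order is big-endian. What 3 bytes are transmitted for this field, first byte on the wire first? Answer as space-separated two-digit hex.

5674692 in hexadecimal, padded to 24 bits, is 0x5696C4.
Split into bytes (most-significant first): 56 96 C4.
Big-endian: lowest address holds the most-significant byte.
So the memory order matches the most-significant-first order: 56 96 C4.

56 96 C4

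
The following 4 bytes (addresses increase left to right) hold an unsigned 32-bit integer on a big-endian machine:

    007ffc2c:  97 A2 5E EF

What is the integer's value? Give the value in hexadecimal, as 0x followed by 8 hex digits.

Big-endian stores the most-significant byte at the lowest address.
The bytes are already most-significant first: 0x97A25EEF.

0x97A25EEF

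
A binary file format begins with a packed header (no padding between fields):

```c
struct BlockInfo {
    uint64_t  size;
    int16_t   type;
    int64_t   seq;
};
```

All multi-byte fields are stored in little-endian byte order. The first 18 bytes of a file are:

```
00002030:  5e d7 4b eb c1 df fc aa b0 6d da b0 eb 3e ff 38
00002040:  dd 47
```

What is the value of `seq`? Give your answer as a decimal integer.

`seq` follows `size` (8 B), `type` (2 B), so it starts at offset 8 + 2 = 10 and occupies 8 bytes.
Bytes at offsets 10..17: DA B0 EB 3E FF 38 DD 47.
Little-endian: lowest address holds the least-significant byte.
Reassemble most-significant byte first: 47 DD 38 FF 3E EB B0 DA → 0x47DD38FF3EEBB0DA.
0x47DD38FF3EEBB0DA = 5178357815469387994.

5178357815469387994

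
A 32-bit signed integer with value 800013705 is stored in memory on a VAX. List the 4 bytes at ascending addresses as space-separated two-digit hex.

89 3D AF 2F

800013705 in hexadecimal, padded to 32 bits, is 0x2FAF3D89.
Split into bytes (most-significant first): 2F AF 3D 89.
In little-endian order the low byte comes first in memory.
So at ascending addresses the bytes are 89 3D AF 2F.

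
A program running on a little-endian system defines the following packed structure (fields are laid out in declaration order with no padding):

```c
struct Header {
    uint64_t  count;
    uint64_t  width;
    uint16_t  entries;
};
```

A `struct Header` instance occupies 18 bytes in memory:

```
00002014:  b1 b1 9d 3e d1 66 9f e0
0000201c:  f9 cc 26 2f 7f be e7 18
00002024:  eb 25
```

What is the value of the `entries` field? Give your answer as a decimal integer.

`entries` follows `count` (8 B), `width` (8 B), so it starts at offset 8 + 8 = 16 and occupies 2 bytes.
Bytes at offsets 16..17: EB 25.
Little-endian stores the least-significant byte at the lowest address.
Reassemble most-significant byte first: 25 EB → 0x25EB.
0x25EB = 9707.

9707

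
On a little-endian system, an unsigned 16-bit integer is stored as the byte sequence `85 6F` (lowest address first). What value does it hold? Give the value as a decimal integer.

Little-endian: lowest address holds the least-significant byte.
Reassemble most-significant byte first: 6F 85 → 0x6F85.
0x6F85 = 28549.

28549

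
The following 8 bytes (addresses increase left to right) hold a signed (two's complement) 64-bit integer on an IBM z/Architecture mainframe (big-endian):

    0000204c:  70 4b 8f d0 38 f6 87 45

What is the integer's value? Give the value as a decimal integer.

8091719279972878149

In big-endian order the high byte comes first in memory.
The bytes are already most-significant first: 0x704B8FD038F68745.
0x704B8FD038F68745 = 8091719279972878149.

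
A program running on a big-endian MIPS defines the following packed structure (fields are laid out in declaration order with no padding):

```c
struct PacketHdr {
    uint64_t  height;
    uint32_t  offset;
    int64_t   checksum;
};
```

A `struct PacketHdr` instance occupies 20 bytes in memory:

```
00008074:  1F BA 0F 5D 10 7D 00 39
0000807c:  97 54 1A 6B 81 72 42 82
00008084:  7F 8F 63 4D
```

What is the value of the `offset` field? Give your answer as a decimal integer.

2538871403

`offset` follows `height` (8 bytes), so it starts at byte offset 8 and occupies 4 bytes.
Bytes at offsets 8..11: 97 54 1A 6B.
In big-endian order the high byte comes first in memory.
The bytes are already most-significant first: 0x97541A6B.
0x97541A6B = 2538871403.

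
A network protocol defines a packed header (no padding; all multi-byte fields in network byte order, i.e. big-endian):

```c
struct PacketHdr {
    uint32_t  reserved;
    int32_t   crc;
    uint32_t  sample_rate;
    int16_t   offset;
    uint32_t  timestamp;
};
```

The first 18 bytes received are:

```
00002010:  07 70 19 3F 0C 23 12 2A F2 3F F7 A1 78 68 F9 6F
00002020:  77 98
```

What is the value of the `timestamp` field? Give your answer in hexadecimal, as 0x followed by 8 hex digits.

`timestamp` follows `reserved` (4 B), `crc` (4 B), `sample_rate` (4 B), `offset` (2 B), so it starts at offset 4 + 4 + 4 + 2 = 14 and occupies 4 bytes.
Bytes at offsets 14..17: F9 6F 77 98.
In big-endian order the high byte comes first in memory.
The bytes are already most-significant first: 0xF96F7798.

0xF96F7798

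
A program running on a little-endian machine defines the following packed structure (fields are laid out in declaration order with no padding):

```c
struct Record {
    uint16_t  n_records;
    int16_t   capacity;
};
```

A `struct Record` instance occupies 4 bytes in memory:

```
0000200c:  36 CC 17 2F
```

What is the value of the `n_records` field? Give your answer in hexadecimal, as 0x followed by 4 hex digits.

`n_records` is the first field, at byte offset 0, occupying 2 bytes.
Bytes at offsets 0..1: 36 CC.
Little-endian: lowest address holds the least-significant byte.
Reassemble most-significant byte first: CC 36 → 0xCC36.

0xCC36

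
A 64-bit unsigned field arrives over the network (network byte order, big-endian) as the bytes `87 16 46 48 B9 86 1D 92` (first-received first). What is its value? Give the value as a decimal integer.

9734044922772069778

In big-endian order the high byte comes first in memory.
The bytes are already most-significant first: 0x87164648B9861D92.
0x87164648B9861D92 = 9734044922772069778.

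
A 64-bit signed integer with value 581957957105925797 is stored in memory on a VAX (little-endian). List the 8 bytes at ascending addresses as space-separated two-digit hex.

581957957105925797 in hexadecimal, padded to 64 bits, is 0x081387ADBB82BEA5.
Split into bytes (most-significant first): 08 13 87 AD BB 82 BE A5.
Little-endian: lowest address holds the least-significant byte.
So at ascending addresses the bytes are A5 BE 82 BB AD 87 13 08.

A5 BE 82 BB AD 87 13 08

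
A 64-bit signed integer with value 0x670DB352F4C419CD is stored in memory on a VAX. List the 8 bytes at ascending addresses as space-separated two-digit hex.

Split into bytes (most-significant first): 67 0D B3 52 F4 C4 19 CD.
Little-endian: lowest address holds the least-significant byte.
So at ascending addresses the bytes are CD 19 C4 F4 52 B3 0D 67.

CD 19 C4 F4 52 B3 0D 67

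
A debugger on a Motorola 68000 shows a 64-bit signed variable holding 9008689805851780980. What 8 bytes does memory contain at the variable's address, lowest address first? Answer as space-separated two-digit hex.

9008689805851780980 in hexadecimal, padded to 64 bits, is 0x7D054BA5F97A6774.
Split into bytes (most-significant first): 7D 05 4B A5 F9 7A 67 74.
In big-endian order the high byte comes first in memory.
So the memory order matches the most-significant-first order: 7D 05 4B A5 F9 7A 67 74.

7D 05 4B A5 F9 7A 67 74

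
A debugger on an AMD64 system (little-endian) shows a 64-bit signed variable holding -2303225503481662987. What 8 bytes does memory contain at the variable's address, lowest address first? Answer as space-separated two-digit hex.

F5 F1 5A 8B 9B 4C 09 E0

Two's complement of -2303225503481662987 in 64 bits: 2303225503481662987 = 0x1FF6B36474A50E0B; invert → 0xE0094C9B8B5AF1F4; add 1 → 0xE0094C9B8B5AF1F5.
Split into bytes (most-significant first): E0 09 4C 9B 8B 5A F1 F5.
In little-endian order the low byte comes first in memory.
So at ascending addresses the bytes are F5 F1 5A 8B 9B 4C 09 E0.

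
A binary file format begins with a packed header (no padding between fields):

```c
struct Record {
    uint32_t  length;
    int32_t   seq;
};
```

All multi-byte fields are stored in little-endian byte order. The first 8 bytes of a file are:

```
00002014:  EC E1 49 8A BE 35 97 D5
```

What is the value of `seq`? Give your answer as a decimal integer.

-711510594

`seq` follows `length` (4 bytes), so it starts at byte offset 4 and occupies 4 bytes.
Bytes at offsets 4..7: BE 35 97 D5.
Little-endian stores the least-significant byte at the lowest address.
Reassemble most-significant byte first: D5 97 35 BE → 0xD59735BE.
Top bit is set, so as a signed 32-bit value this is 0xD59735BE − 2^32 = -711510594.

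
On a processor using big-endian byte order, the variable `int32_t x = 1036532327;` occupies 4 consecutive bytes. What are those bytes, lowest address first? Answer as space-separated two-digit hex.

3D C8 3A 67

1036532327 in hexadecimal, padded to 32 bits, is 0x3DC83A67.
Split into bytes (most-significant first): 3D C8 3A 67.
Big-endian stores the most-significant byte at the lowest address.
So the memory order matches the most-significant-first order: 3D C8 3A 67.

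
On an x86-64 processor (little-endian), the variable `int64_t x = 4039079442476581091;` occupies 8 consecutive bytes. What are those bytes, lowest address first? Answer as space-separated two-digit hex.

4039079442476581091 in hexadecimal, padded to 64 bits, is 0x380DB15A5C6640E3.
Split into bytes (most-significant first): 38 0D B1 5A 5C 66 40 E3.
In little-endian order the low byte comes first in memory.
So at ascending addresses the bytes are E3 40 66 5C 5A B1 0D 38.

E3 40 66 5C 5A B1 0D 38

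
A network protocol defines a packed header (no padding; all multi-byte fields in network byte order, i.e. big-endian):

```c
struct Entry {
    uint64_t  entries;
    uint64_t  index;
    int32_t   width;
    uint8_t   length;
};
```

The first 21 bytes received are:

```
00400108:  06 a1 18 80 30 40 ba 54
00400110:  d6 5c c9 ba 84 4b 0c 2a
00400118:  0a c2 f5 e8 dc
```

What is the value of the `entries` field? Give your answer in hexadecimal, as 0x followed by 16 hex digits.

`entries` is the first field, at byte offset 0, occupying 8 bytes.
Bytes at offsets 0..7: 06 A1 18 80 30 40 BA 54.
In big-endian order the high byte comes first in memory.
The bytes are already most-significant first: 0x06A118803040BA54.

0x06A118803040BA54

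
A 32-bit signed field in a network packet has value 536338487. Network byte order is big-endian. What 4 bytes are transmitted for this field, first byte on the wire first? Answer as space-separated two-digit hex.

536338487 in hexadecimal, padded to 32 bits, is 0x1FF7E037.
Split into bytes (most-significant first): 1F F7 E0 37.
In big-endian order the high byte comes first in memory.
So the memory order matches the most-significant-first order: 1F F7 E0 37.

1F F7 E0 37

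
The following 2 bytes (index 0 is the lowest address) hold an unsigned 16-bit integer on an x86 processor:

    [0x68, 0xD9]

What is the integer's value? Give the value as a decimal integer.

Little-endian: lowest address holds the least-significant byte.
Reassemble most-significant byte first: D9 68 → 0xD968.
0xD968 = 55656.

55656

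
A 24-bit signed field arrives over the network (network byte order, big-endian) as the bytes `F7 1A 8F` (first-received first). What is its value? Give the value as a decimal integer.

-583025

Big-endian: lowest address holds the most-significant byte.
The bytes are already most-significant first: 0xF71A8F.
Top bit is set, so as a signed 24-bit value this is 0xF71A8F − 2^24 = -583025.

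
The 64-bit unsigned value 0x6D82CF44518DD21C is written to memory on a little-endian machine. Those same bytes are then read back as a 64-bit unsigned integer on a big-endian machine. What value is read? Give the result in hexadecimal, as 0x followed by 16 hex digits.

0x1CD28D5144CF826D

Stored little-endian, the bytes at ascending addresses are 1C D2 8D 51 44 CF 82 6D.
Read back as big-endian, the last byte is least significant, giving 0x1CD28D5144CF826D.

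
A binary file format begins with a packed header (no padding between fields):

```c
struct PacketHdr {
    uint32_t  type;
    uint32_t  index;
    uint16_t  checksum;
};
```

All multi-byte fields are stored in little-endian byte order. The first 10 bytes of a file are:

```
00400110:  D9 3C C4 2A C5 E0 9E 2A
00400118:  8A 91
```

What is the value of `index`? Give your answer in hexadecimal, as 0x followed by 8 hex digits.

0x2A9EE0C5

`index` follows `type` (4 bytes), so it starts at byte offset 4 and occupies 4 bytes.
Bytes at offsets 4..7: C5 E0 9E 2A.
Little-endian: lowest address holds the least-significant byte.
Reassemble most-significant byte first: 2A 9E E0 C5 → 0x2A9EE0C5.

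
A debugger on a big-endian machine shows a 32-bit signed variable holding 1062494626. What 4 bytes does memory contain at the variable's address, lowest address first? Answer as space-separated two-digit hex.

1062494626 in hexadecimal, padded to 32 bits, is 0x3F5461A2.
Split into bytes (most-significant first): 3F 54 61 A2.
In big-endian order the high byte comes first in memory.
So the memory order matches the most-significant-first order: 3F 54 61 A2.

3F 54 61 A2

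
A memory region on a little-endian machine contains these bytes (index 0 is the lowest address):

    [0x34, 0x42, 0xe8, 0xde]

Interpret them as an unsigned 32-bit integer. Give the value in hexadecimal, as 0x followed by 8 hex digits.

0xDEE84234

Little-endian: lowest address holds the least-significant byte.
Reassemble most-significant byte first: DE E8 42 34 → 0xDEE84234.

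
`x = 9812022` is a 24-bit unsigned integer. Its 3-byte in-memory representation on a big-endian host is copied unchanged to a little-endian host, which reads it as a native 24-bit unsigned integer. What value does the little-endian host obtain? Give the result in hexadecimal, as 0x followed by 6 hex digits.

9812022 in 24-bit hexadecimal is 0x95B836.
Stored big-endian, the bytes at ascending addresses are 95 B8 36.
Read back as little-endian, the first byte is least significant, giving 0x36B895.

0x36B895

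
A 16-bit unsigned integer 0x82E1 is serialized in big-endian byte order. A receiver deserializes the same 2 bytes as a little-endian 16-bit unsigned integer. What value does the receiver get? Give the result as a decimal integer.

Stored big-endian, the bytes at ascending addresses are 82 E1.
Read back as little-endian, the first byte is least significant, giving 0xE182.
0xE182 = 57730.

57730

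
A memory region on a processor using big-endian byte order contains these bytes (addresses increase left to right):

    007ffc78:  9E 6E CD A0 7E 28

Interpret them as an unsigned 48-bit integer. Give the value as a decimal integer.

Big-endian stores the most-significant byte at the lowest address.
The bytes are already most-significant first: 0x9E6ECDA07E28.
0x9E6ECDA07E28 = 174198733438504.

174198733438504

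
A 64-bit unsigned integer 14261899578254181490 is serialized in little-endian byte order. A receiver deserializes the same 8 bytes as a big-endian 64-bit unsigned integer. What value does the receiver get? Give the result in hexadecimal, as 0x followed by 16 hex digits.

0x724422881A72ECC5

14261899578254181490 in 64-bit hexadecimal is 0xC5EC721A88224472.
Stored little-endian, the bytes at ascending addresses are 72 44 22 88 1A 72 EC C5.
Read back as big-endian, the last byte is least significant, giving 0x724422881A72ECC5.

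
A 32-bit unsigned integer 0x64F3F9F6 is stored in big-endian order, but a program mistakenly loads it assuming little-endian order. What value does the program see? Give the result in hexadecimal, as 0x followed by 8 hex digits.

Stored big-endian, the bytes at ascending addresses are 64 F3 F9 F6.
Read back as little-endian, the first byte is least significant, giving 0xF6F9F364.

0xF6F9F364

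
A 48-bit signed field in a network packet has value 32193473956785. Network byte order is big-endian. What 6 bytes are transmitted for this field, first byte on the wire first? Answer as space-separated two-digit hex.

1D 47 A0 94 4B B1

32193473956785 in hexadecimal, padded to 48 bits, is 0x1D47A0944BB1.
Split into bytes (most-significant first): 1D 47 A0 94 4B B1.
Big-endian: lowest address holds the most-significant byte.
So the memory order matches the most-significant-first order: 1D 47 A0 94 4B B1.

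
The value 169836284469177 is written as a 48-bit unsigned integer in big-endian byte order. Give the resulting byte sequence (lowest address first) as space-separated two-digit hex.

9A 77 17 67 DF B9

169836284469177 in hexadecimal, padded to 48 bits, is 0x9A771767DFB9.
Split into bytes (most-significant first): 9A 77 17 67 DF B9.
Big-endian stores the most-significant byte at the lowest address.
So the memory order matches the most-significant-first order: 9A 77 17 67 DF B9.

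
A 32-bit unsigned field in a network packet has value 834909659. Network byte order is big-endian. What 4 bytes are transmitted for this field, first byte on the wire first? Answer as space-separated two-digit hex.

834909659 in hexadecimal, padded to 32 bits, is 0x31C3B5DB.
Split into bytes (most-significant first): 31 C3 B5 DB.
In big-endian order the high byte comes first in memory.
So the memory order matches the most-significant-first order: 31 C3 B5 DB.

31 C3 B5 DB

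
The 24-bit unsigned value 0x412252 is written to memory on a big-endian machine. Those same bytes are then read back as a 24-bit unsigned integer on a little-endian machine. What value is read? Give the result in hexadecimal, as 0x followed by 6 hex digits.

Stored big-endian, the bytes at ascending addresses are 41 22 52.
Read back as little-endian, the first byte is least significant, giving 0x522241.

0x522241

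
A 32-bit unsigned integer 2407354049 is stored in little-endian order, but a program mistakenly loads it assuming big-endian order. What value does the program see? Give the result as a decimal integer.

3243146639

2407354049 in 32-bit hexadecimal is 0x8F7D4EC1.
Stored little-endian, the bytes at ascending addresses are C1 4E 7D 8F.
Read back as big-endian, the last byte is least significant, giving 0xC14E7D8F.
0xC14E7D8F = 3243146639.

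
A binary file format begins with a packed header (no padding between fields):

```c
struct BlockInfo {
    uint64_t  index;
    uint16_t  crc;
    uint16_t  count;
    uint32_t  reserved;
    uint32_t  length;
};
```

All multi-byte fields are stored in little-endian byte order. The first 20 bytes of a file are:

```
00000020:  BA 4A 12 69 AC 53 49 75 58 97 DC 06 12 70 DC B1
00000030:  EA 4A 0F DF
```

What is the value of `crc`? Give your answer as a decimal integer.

38744

`crc` follows `index` (8 bytes), so it starts at byte offset 8 and occupies 2 bytes.
Bytes at offsets 8..9: 58 97.
In little-endian order the low byte comes first in memory.
Reassemble most-significant byte first: 97 58 → 0x9758.
0x9758 = 38744.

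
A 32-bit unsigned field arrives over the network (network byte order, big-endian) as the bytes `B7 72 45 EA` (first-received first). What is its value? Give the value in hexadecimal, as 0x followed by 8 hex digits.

0xB77245EA

Big-endian stores the most-significant byte at the lowest address.
The bytes are already most-significant first: 0xB77245EA.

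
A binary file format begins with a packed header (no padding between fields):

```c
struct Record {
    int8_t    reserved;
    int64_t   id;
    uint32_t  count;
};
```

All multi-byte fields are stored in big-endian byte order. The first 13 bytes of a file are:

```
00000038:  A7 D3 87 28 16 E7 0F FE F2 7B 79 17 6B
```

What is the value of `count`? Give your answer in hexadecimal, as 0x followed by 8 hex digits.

0x7B79176B

`count` follows `reserved` (1 B), `id` (8 B), so it starts at offset 1 + 8 = 9 and occupies 4 bytes.
Bytes at offsets 9..12: 7B 79 17 6B.
Big-endian: lowest address holds the most-significant byte.
The bytes are already most-significant first: 0x7B79176B.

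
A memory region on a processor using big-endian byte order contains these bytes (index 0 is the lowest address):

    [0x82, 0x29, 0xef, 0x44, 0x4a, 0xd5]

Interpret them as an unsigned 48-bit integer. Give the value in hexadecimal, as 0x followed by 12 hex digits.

In big-endian order the high byte comes first in memory.
The bytes are already most-significant first: 0x8229EF444AD5.

0x8229EF444AD5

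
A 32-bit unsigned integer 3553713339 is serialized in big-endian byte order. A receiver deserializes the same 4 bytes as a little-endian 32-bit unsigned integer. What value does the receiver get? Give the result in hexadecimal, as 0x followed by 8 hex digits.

3553713339 in 32-bit hexadecimal is 0xD3D15CBB.
Stored big-endian, the bytes at ascending addresses are D3 D1 5C BB.
Read back as little-endian, the first byte is least significant, giving 0xBB5CD1D3.

0xBB5CD1D3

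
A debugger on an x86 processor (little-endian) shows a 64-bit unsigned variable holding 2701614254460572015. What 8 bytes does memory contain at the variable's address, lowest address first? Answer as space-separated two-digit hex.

2701614254460572015 in hexadecimal, padded to 64 bits, is 0x257E0FD9C541116F.
Split into bytes (most-significant first): 25 7E 0F D9 C5 41 11 6F.
Little-endian: lowest address holds the least-significant byte.
So at ascending addresses the bytes are 6F 11 41 C5 D9 0F 7E 25.

6F 11 41 C5 D9 0F 7E 25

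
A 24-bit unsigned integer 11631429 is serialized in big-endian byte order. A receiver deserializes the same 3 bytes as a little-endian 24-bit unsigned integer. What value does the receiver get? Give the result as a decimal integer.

11631429 in 24-bit hexadecimal is 0xB17B45.
Stored big-endian, the bytes at ascending addresses are B1 7B 45.
Read back as little-endian, the first byte is least significant, giving 0x457BB1.
0x457BB1 = 4553649.

4553649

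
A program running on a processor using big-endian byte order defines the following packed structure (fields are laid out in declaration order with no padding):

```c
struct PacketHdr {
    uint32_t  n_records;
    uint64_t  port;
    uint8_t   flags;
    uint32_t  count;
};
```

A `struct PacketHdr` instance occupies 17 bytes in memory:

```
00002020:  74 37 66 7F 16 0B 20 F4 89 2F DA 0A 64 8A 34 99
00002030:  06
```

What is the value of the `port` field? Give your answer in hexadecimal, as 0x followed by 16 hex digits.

`port` follows `n_records` (4 bytes), so it starts at byte offset 4 and occupies 8 bytes.
Bytes at offsets 4..11: 16 0B 20 F4 89 2F DA 0A.
Big-endian stores the most-significant byte at the lowest address.
The bytes are already most-significant first: 0x160B20F4892FDA0A.

0x160B20F4892FDA0A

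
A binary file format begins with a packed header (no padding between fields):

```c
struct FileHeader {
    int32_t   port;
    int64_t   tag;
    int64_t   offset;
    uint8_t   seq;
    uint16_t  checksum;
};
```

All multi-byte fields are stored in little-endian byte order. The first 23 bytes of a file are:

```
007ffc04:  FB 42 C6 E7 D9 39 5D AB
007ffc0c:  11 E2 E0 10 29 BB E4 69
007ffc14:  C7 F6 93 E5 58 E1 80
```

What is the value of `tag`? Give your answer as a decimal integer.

`tag` follows `port` (4 bytes), so it starts at byte offset 4 and occupies 8 bytes.
Bytes at offsets 4..11: D9 39 5D AB 11 E2 E0 10.
Little-endian stores the least-significant byte at the lowest address.
Reassemble most-significant byte first: 10 E0 E2 11 AB 5D 39 D9 → 0x10E0E211AB5D39D9.
0x10E0E211AB5D39D9 = 1216220464907368921.

1216220464907368921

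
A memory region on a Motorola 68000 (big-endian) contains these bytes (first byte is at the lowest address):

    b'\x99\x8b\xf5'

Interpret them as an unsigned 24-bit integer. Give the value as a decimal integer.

Big-endian: lowest address holds the most-significant byte.
The bytes are already most-significant first: 0x998BF5.
0x998BF5 = 10062837.

10062837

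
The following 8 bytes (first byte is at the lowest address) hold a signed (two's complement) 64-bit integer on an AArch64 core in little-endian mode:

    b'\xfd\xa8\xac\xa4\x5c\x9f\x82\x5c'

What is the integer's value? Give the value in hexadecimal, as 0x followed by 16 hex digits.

In little-endian order the low byte comes first in memory.
Reassemble most-significant byte first: 5C 82 9F 5C A4 AC A8 FD → 0x5C829F5CA4ACA8FD.

0x5C829F5CA4ACA8FD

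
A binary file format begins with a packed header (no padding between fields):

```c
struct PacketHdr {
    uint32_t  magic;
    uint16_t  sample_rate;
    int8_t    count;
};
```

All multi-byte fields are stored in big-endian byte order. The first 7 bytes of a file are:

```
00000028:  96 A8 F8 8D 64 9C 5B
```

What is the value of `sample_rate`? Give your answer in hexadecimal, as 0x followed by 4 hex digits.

`sample_rate` follows `magic` (4 bytes), so it starts at byte offset 4 and occupies 2 bytes.
Bytes at offsets 4..5: 64 9C.
In big-endian order the high byte comes first in memory.
The bytes are already most-significant first: 0x649C.

0x649C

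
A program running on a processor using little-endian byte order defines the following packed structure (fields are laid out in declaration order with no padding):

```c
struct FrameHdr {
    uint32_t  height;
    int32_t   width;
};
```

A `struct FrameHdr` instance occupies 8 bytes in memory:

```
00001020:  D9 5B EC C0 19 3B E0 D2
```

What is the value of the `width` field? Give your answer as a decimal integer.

-757056743

`width` follows `height` (4 bytes), so it starts at byte offset 4 and occupies 4 bytes.
Bytes at offsets 4..7: 19 3B E0 D2.
Little-endian stores the least-significant byte at the lowest address.
Reassemble most-significant byte first: D2 E0 3B 19 → 0xD2E03B19.
Top bit is set, so as a signed 32-bit value this is 0xD2E03B19 − 2^32 = -757056743.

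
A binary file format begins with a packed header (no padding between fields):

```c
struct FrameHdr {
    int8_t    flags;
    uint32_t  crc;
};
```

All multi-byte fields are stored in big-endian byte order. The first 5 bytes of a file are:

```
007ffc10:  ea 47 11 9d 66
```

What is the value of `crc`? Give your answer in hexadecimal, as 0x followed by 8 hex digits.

`crc` follows `flags` (1 byte), so it starts at byte offset 1 and occupies 4 bytes.
Bytes at offsets 1..4: 47 11 9D 66.
In big-endian order the high byte comes first in memory.
The bytes are already most-significant first: 0x47119D66.

0x47119D66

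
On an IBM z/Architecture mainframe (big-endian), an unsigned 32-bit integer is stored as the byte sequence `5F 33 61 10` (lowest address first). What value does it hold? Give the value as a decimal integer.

1597202704

Big-endian stores the most-significant byte at the lowest address.
The bytes are already most-significant first: 0x5F336110.
0x5F336110 = 1597202704.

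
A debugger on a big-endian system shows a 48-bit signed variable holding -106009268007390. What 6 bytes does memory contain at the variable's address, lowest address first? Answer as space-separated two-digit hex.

9F 95 CB 3C CE 22

Two's complement of -106009268007390 in 48 bits: 106009268007390 = 0x606A34C331DE; invert → 0x9F95CB3CCE21; add 1 → 0x9F95CB3CCE22.
Split into bytes (most-significant first): 9F 95 CB 3C CE 22.
In big-endian order the high byte comes first in memory.
So the memory order matches the most-significant-first order: 9F 95 CB 3C CE 22.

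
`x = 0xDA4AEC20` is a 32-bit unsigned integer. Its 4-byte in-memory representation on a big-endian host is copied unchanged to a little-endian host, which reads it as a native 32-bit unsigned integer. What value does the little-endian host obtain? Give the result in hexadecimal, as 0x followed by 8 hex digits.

Stored big-endian, the bytes at ascending addresses are DA 4A EC 20.
Read back as little-endian, the first byte is least significant, giving 0x20EC4ADA.

0x20EC4ADA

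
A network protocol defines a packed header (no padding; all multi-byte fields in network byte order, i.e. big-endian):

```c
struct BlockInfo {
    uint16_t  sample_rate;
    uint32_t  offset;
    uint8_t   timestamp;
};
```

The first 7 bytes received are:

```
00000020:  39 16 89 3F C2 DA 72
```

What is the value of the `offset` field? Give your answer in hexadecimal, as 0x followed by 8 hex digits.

`offset` follows `sample_rate` (2 bytes), so it starts at byte offset 2 and occupies 4 bytes.
Bytes at offsets 2..5: 89 3F C2 DA.
Big-endian: lowest address holds the most-significant byte.
The bytes are already most-significant first: 0x893FC2DA.

0x893FC2DA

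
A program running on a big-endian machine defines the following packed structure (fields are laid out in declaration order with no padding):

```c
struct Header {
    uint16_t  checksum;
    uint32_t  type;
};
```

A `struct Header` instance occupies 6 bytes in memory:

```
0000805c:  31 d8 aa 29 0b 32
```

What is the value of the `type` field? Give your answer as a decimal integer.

`type` follows `checksum` (2 bytes), so it starts at byte offset 2 and occupies 4 bytes.
Bytes at offsets 2..5: AA 29 0B 32.
In big-endian order the high byte comes first in memory.
The bytes are already most-significant first: 0xAA290B32.
0xAA290B32 = 2854816562.

2854816562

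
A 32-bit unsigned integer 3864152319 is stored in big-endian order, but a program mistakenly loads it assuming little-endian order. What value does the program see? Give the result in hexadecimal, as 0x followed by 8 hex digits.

0xFF4852E6

3864152319 in 32-bit hexadecimal is 0xE65248FF.
Stored big-endian, the bytes at ascending addresses are E6 52 48 FF.
Read back as little-endian, the first byte is least significant, giving 0xFF4852E6.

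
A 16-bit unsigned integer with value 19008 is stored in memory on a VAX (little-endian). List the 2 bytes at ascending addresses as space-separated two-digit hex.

40 4A

19008 in hexadecimal, padded to 16 bits, is 0x4A40.
Split into bytes (most-significant first): 4A 40.
Little-endian: lowest address holds the least-significant byte.
So at ascending addresses the bytes are 40 4A.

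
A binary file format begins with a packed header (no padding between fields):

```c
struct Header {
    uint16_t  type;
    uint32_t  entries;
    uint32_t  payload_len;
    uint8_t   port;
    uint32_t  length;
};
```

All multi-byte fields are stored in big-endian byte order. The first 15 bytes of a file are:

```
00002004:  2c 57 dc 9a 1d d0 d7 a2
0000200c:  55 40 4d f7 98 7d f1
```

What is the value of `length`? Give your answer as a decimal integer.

`length` follows `type` (2 B), `entries` (4 B), `payload_len` (4 B), `port` (1 B), so it starts at offset 2 + 4 + 4 + 1 = 11 and occupies 4 bytes.
Bytes at offsets 11..14: F7 98 7D F1.
Big-endian stores the most-significant byte at the lowest address.
The bytes are already most-significant first: 0xF7987DF1.
0xF7987DF1 = 4153966065.

4153966065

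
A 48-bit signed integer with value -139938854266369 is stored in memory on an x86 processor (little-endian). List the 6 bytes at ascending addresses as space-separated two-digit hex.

FF 19 4D F2 B9 80

Two's complement of -139938854266369 in 48 bits: 139938854266369 = 0x7F460DB2E601; invert → 0x80B9F24D19FE; add 1 → 0x80B9F24D19FF.
Split into bytes (most-significant first): 80 B9 F2 4D 19 FF.
Little-endian: lowest address holds the least-significant byte.
So at ascending addresses the bytes are FF 19 4D F2 B9 80.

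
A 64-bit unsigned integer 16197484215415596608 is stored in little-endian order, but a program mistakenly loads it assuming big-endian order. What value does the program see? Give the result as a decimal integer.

16197484215415596608 in 64-bit hexadecimal is 0xE0C9061372D7E640.
Stored little-endian, the bytes at ascending addresses are 40 E6 D7 72 13 06 C9 E0.
Read back as big-endian, the last byte is least significant, giving 0x40E6D7721306C9E0.
0x40E6D7721306C9E0 = 4676662148016294368.

4676662148016294368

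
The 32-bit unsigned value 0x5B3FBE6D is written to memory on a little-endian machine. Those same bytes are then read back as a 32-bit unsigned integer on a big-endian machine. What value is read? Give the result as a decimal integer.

Stored little-endian, the bytes at ascending addresses are 6D BE 3F 5B.
Read back as big-endian, the last byte is least significant, giving 0x6DBE3F5B.
0x6DBE3F5B = 1841184603.

1841184603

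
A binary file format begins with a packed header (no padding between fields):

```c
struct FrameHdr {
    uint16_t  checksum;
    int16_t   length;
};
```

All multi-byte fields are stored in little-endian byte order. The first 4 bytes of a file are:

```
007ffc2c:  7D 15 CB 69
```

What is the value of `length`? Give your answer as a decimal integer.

27083

`length` follows `checksum` (2 bytes), so it starts at byte offset 2 and occupies 2 bytes.
Bytes at offsets 2..3: CB 69.
Little-endian stores the least-significant byte at the lowest address.
Reassemble most-significant byte first: 69 CB → 0x69CB.
0x69CB = 27083.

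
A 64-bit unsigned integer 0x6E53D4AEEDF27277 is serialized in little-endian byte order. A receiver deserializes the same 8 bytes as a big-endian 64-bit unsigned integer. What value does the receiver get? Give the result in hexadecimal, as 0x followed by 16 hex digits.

0x7772F2EDAED4536E

Stored little-endian, the bytes at ascending addresses are 77 72 F2 ED AE D4 53 6E.
Read back as big-endian, the last byte is least significant, giving 0x7772F2EDAED4536E.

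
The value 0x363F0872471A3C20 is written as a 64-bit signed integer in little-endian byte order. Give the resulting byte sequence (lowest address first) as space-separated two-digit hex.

20 3C 1A 47 72 08 3F 36

Split into bytes (most-significant first): 36 3F 08 72 47 1A 3C 20.
Little-endian stores the least-significant byte at the lowest address.
So at ascending addresses the bytes are 20 3C 1A 47 72 08 3F 36.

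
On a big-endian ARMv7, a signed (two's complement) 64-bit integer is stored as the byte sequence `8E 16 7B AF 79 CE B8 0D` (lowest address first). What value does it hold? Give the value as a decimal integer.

Big-endian: lowest address holds the most-significant byte.
The bytes are already most-significant first: 0x8E167BAF79CEB80D.
Top bit is set, so as a signed 64-bit value this is 0x8E167BAF79CEB80D − 2^64 = -8208237277243066355.

-8208237277243066355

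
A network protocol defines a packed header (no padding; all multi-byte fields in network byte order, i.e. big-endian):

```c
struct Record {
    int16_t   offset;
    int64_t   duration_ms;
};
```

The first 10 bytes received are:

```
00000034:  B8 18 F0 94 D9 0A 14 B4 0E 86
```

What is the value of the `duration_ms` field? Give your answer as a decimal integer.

`duration_ms` follows `offset` (2 bytes), so it starts at byte offset 2 and occupies 8 bytes.
Bytes at offsets 2..9: F0 94 D9 0A 14 B4 0E 86.
In big-endian order the high byte comes first in memory.
The bytes are already most-significant first: 0xF094D90A14B40E86.
Top bit is set, so as a signed 64-bit value this is 0xF094D90A14B40E86 − 2^64 = -1111024570733425018.

-1111024570733425018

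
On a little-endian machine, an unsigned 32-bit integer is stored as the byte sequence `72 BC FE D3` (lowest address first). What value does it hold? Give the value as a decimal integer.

In little-endian order the low byte comes first in memory.
Reassemble most-significant byte first: D3 FE BC 72 → 0xD3FEBC72.
0xD3FEBC72 = 3556686962.

3556686962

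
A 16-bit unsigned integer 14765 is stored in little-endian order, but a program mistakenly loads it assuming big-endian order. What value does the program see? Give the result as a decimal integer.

14765 in 16-bit hexadecimal is 0x39AD.
Stored little-endian, the bytes at ascending addresses are AD 39.
Read back as big-endian, the last byte is least significant, giving 0xAD39.
0xAD39 = 44345.

44345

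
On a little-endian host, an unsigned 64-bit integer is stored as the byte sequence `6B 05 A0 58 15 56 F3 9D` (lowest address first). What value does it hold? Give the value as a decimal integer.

11381535332976559467

Little-endian stores the least-significant byte at the lowest address.
Reassemble most-significant byte first: 9D F3 56 15 58 A0 05 6B → 0x9DF3561558A0056B.
0x9DF3561558A0056B = 11381535332976559467.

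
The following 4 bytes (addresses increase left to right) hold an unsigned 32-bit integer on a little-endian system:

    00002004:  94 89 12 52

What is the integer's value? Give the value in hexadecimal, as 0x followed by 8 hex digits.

In little-endian order the low byte comes first in memory.
Reassemble most-significant byte first: 52 12 89 94 → 0x52128994.

0x52128994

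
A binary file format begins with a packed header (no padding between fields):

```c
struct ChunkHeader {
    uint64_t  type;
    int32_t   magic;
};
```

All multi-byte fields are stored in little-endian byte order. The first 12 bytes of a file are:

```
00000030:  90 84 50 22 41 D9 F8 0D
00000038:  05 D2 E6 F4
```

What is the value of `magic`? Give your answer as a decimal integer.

-186199547

`magic` follows `type` (8 bytes), so it starts at byte offset 8 and occupies 4 bytes.
Bytes at offsets 8..11: 05 D2 E6 F4.
Little-endian: lowest address holds the least-significant byte.
Reassemble most-significant byte first: F4 E6 D2 05 → 0xF4E6D205.
Top bit is set, so as a signed 32-bit value this is 0xF4E6D205 − 2^32 = -186199547.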